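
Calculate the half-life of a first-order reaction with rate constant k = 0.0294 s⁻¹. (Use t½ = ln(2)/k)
23.58 s

t½ = ln(2)/k = 0.6931/0.0294 = 23.58 s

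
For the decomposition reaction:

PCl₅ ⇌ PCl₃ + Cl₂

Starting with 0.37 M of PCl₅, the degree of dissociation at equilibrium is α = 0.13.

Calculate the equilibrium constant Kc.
K_c = 0.0072

x = α·[A]₀ = 0.13 × 0.37 = 0.0481 M dissociated.
At eq: [PCl₅] = 0.37 − 0.0481 = 0.3219 M; [PCl₃] = [Cl₂] = x = 0.0481 M.
Kc = [PCl₃][Cl₂]/[PCl₅] = (0.0481)²/0.3219 = 0.007187.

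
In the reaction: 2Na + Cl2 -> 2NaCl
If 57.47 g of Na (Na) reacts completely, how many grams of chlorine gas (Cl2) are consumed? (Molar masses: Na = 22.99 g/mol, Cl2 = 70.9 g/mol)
Moles of Na = 57.47 g ÷ 22.99 g/mol = 2.49978 mol
Mole ratio: 1 mol Cl2 / 2 mol Na
Moles of Cl2 = 2.49978 × (1/2) = 1.24989 mol
Mass of Cl2 = 1.24989 mol × 70.9 g/mol = 88.62 g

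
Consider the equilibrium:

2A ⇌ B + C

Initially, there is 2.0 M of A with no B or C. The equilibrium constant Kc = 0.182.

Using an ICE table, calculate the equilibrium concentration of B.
[B] = 0.460 M

ICE: [A] = 2.0 − 2x, [B] = [C] = x.
Kc = x²/(2.0 − 2x)² = 0.182 ⇒ √Kc = x/(2.0 − 2x).
x = √0.182·2.0/(1 + 2√0.182) = 0.42661·2.0/1.8532 = 0.4604.
[B] = x = 0.460 M.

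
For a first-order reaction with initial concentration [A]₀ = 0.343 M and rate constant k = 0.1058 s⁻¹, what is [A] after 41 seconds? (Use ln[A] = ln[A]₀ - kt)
0.0045 M

ln[A] = ln[A]₀ - k·t = ln(0.343) - (0.1058)·(41) = -1.0700 - 4.3378 = -5.4078
[A] = e^(-5.4078) = 0.0045 M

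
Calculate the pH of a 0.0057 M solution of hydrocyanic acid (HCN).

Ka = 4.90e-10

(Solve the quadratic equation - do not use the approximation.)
pH = 5.78

x² + Ka×x - Ka×C = 0. Using quadratic formula: [H⁺] = 1.6710e-06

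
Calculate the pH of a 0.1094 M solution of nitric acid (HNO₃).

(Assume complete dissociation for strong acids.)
pH = 0.96

[H⁺] = 0.1094 M for strong acid. pH = -log[H⁺] = -log(0.1094)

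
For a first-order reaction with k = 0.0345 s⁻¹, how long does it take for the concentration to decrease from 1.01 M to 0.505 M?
20.09 s

From ln[A] = ln[A]₀ - k·t: t = ln([A]₀/[A])/k = ln(1.01/0.505)/0.0345 = ln(2.0000)/0.0345 = 0.6931/0.0345 = 20.09 s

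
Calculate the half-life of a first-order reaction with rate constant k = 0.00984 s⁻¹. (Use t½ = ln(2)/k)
70.44 s

t½ = ln(2)/k = 0.6931/0.00984 = 70.44 s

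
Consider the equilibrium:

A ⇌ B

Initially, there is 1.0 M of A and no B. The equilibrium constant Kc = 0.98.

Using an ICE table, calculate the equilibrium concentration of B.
[B] = 0.495 M

ICE: [A] = 1.0 − x, [B] = x.
Kc = x/(1.0 − x) = 0.98 ⇒ x = 0.98·1.0/(1 + 0.98) = 0.98/1.98 = 0.4949.
[B] = x = 0.495 M.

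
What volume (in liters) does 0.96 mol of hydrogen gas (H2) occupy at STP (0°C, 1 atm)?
At STP, 1 mol of gas occupies 22.4 L
Volume = 0.96 mol × 22.4 L/mol = 21.50 L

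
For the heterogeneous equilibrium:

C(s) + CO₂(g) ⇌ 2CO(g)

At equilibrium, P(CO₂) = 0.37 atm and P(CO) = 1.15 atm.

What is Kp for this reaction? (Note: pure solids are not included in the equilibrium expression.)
K_p = 3.574

Solid C is excluded.
Kp = P(CO)²/P(CO₂) = (1.15)²/0.37 = 1.322/0.37 = 3.574.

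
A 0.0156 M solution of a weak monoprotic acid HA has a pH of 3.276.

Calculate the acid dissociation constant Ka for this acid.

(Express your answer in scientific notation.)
K_a = 1.86e-05

[H⁺] = 10^(−pH) = 10^(−3.276) = 5.297e-04 M. For HA ⇌ H⁺ + A⁻, Ka = x²/(C − x) = (5.297e-04)²/(0.0156 − 5.297e-04) = 1.86e-05.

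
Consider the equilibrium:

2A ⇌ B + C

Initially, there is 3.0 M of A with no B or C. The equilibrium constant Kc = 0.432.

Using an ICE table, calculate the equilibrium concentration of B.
[B] = 0.852 M

ICE: [A] = 3.0 − 2x, [B] = [C] = x.
Kc = x²/(3.0 − 2x)² = 0.432 ⇒ √Kc = x/(3.0 − 2x).
x = √0.432·3.0/(1 + 2√0.432) = 0.65727·3.0/2.3145 = 0.85192.
[B] = x = 0.852 M.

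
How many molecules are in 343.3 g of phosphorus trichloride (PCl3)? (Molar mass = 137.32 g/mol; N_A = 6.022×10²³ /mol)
Moles = 343.3 g ÷ 137.32 g/mol = 2.5 mol
Molecules = 2.5 mol × 6.022×10²³ /mol = 1.506e+24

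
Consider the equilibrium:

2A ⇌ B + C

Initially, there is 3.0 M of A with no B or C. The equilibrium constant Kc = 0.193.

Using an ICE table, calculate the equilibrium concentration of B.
[B] = 0.702 M

ICE: [A] = 3.0 − 2x, [B] = [C] = x.
Kc = x²/(3.0 − 2x)² = 0.193 ⇒ √Kc = x/(3.0 − 2x).
x = √0.193·3.0/(1 + 2√0.193) = 0.43932·3.0/1.8786 = 0.70155.
[B] = x = 0.702 M.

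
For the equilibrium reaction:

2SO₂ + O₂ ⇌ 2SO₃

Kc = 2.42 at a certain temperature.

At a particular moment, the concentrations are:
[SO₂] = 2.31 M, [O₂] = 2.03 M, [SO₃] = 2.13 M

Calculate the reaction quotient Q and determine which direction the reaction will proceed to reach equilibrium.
Q = 0.419, Q < K, reaction proceeds forward (toward products)

Q = ([SO₃]^2) / ([SO₂]^2 × [O₂])
  = ((2.13)^2) / ((2.31)^2·(2.03)) = 4.5369/10.832 = 0.4188
Since Q = 0.4188 < Kc = 2.42, the reaction proceeds forward (toward products) to reach equilibrium.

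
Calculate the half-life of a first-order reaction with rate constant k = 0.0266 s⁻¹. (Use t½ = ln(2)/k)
26.06 s

t½ = ln(2)/k = 0.6931/0.0266 = 26.06 s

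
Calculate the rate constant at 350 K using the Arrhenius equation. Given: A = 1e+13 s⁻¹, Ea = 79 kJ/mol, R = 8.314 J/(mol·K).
1.62e+01 s⁻¹

k = A·exp(-Ea/(R·T)) = 1e+13·exp(-79000/(8.314·350)) = 1e+13·exp(-27.1487) = 1e+13·1.6198e-12 = 1.62e+01 s⁻¹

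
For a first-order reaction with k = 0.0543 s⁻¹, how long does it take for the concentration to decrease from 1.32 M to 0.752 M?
10.36 s

From ln[A] = ln[A]₀ - k·t: t = ln([A]₀/[A])/k = ln(1.32/0.752)/0.0543 = ln(1.7553)/0.0543 = 0.5627/0.0543 = 10.36 s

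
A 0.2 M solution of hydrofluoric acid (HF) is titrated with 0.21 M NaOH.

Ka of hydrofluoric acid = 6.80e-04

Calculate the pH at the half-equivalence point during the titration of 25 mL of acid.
pH = pKa = 3.17

At the half-equivalence point, [HA] = [A⁻], so by Henderson–Hasselbalch pH = pKa + log(1) = pKa.
pKa = −log(6.80e-04) = 3.17.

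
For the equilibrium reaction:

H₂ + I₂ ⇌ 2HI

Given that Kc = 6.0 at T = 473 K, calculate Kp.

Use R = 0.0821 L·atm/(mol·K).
K_p = 6.0000

Δn = (moles gaseous products) − (moles gaseous reactants) = 0
T = 473 K; RT = 0.0821 × 473 = 38.8333
Kp = Kc·(RT)^Δn = 6.0 × (38.8333)^0 = 6.0 × 1 = 6.0000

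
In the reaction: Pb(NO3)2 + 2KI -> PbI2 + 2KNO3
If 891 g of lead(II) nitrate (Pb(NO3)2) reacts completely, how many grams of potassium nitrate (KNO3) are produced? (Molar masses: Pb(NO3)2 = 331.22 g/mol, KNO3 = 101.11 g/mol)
Moles of Pb(NO3)2 = 891 g ÷ 331.22 g/mol = 2.69005 mol
Mole ratio: 2 mol KNO3 / 1 mol Pb(NO3)2
Moles of KNO3 = 2.69005 × (2/1) = 5.38011 mol
Mass of KNO3 = 5.38011 mol × 101.11 g/mol = 544 g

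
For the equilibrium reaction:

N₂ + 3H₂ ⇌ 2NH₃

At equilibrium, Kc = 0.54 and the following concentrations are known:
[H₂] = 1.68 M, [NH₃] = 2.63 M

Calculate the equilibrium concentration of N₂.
[N₂] = 2.7014 M

Kc = ([NH₃]^2) / ([N₂] × [H₂]^3) = 0.54
[N₂]^1 = (product terms)/(Kc · other reactant terms) = 6.9169 / (0.54 · 4.7416) = 2.7014
[N₂] = 2.7014 M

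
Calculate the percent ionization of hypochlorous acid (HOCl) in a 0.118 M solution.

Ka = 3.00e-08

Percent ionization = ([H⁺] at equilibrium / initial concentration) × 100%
Percent ionization = 0.0504%

Let x = [H⁺]. Ka = x²/(C - x) ⇒ x² + (3.00e-08)x - (3.00e-08)(0.118) = 0. x = 5.9483e-05. Percent = (5.9483e-05/0.118) × 100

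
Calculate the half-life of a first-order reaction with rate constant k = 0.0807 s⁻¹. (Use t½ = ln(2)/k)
8.59 s

t½ = ln(2)/k = 0.6931/0.0807 = 8.59 s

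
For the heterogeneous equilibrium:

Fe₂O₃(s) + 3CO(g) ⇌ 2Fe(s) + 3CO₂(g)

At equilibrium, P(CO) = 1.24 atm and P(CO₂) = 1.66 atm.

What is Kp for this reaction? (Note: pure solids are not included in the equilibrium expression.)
K_p = 2.399

Solids (Fe₂O₃, Fe) are excluded.
Kp = P(CO₂)³/P(CO)³ = (1.66)³/(1.24)³ = 4.574/1.907 = 2.399.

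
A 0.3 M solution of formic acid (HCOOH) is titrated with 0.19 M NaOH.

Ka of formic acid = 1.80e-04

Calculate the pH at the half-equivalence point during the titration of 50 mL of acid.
pH = pKa = 3.74

At the half-equivalence point, [HA] = [A⁻], so by Henderson–Hasselbalch pH = pKa + log(1) = pKa.
pKa = −log(1.80e-04) = 3.74.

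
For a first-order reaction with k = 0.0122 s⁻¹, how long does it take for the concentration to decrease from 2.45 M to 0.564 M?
120.39 s

From ln[A] = ln[A]₀ - k·t: t = ln([A]₀/[A])/k = ln(2.45/0.564)/0.0122 = ln(4.3440)/0.0122 = 1.4688/0.0122 = 120.39 s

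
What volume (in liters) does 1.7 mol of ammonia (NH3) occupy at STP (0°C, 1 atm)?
At STP, 1 mol of gas occupies 22.4 L
Volume = 1.7 mol × 22.4 L/mol = 38.08 L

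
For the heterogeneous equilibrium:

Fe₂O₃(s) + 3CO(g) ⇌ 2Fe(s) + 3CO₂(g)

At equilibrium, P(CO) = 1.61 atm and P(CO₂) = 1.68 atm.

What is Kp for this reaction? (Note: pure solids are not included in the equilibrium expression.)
K_p = 1.136

Solids (Fe₂O₃, Fe) are excluded.
Kp = P(CO₂)³/P(CO)³ = (1.68)³/(1.61)³ = 4.742/4.173 = 1.136.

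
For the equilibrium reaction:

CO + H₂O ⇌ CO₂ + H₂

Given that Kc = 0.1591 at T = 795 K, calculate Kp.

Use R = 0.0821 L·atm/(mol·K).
K_p = 0.1591

Δn = (moles gaseous products) − (moles gaseous reactants) = 0
T = 795 K; RT = 0.0821 × 795 = 65.2695
Kp = Kc·(RT)^Δn = 0.1591 × (65.2695)^0 = 0.1591 × 1 = 0.1591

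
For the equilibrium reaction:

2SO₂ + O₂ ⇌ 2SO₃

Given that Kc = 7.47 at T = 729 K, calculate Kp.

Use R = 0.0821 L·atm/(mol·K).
K_p = 0.1248

Δn = (moles gaseous products) − (moles gaseous reactants) = -1
T = 729 K; RT = 0.0821 × 729 = 59.8509
Kp = Kc·(RT)^Δn = 7.47 × (59.8509)^-1 = 7.47 × 0.0167082 = 0.1248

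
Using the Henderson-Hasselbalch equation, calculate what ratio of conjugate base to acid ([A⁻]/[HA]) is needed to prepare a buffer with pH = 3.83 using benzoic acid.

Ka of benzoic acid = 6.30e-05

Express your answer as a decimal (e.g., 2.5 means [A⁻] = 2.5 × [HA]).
[A⁻]/[HA] = 0.426

pKa = −log(6.30e-05) = 4.2007. pH = pKa + log([A⁻]/[HA]). 3.83 = 4.2007 + log(ratio). log(ratio) = 3.83 − 4.2007 = -0.3707. ratio = 10^(-0.3707) = 0.426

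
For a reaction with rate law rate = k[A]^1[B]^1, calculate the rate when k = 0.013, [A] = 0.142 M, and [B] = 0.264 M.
0.0004873 M/s

rate = k·[A]^1·[B]^1 = 0.013·(0.142)^1·(0.264)^1 = 0.013·0.142·0.264 = 0.0004873 M/s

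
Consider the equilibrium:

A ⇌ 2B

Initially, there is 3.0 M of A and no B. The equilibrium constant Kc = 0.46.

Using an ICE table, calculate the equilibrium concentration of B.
[B] = 1.065 M

ICE: [A] = 3.0 − x, [B] = 2x.
Kc = (2x)²/(3.0 − x) = 0.46 ⇒ 4x² + 0.46x − 1.38 = 0.
x = (−0.46 + √(0.46² + 4·4·1.38))/(2·4) = (−0.46 + √22.292)/8 = 0.53267.
[B] = 2x = 1.065 M.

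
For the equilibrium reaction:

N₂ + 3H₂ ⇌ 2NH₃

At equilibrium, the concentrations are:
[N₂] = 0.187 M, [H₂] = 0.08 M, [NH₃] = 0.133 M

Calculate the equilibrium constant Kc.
K_c = 1.85e+02

Kc = ([NH₃]^2) / ([N₂] × [H₂]^3)
   = ((0.133)^2) / ((0.187)·(0.08)^3)
   = 0.017689 / 9.5744e-05 = 1.85e+02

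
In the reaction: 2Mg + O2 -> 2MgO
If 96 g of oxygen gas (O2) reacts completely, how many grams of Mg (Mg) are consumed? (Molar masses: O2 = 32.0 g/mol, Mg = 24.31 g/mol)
Moles of O2 = 96 g ÷ 32.0 g/mol = 3 mol
Mole ratio: 2 mol Mg / 1 mol O2
Moles of Mg = 3 × (2/1) = 6 mol
Mass of Mg = 6 mol × 24.31 g/mol = 145.9 g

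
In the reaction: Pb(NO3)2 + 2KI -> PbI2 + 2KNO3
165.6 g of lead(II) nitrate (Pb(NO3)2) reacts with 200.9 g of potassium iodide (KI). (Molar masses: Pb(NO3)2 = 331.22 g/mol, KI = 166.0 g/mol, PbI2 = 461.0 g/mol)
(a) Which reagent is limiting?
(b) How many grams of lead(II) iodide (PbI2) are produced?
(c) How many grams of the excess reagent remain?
(a) Pb(NO3)2, (b) 230.5 g, (c) 34.91 g

Moles of Pb(NO3)2 = 165.6 g ÷ 331.22 g/mol = 0.49997 mol
Moles of KI = 200.9 g ÷ 166.0 g/mol = 1.21024 mol
Moles ÷ coefficient: Pb(NO3)2: 0.49997/1 = 0.5, KI: 1.21024/2 = 0.6051
(a) Pb(NO3)2 has the smaller value, so Pb(NO3)2 is the limiting reagent.
(b) Moles of PbI2 = 0.49997 mol Pb(NO3)2 × (1/1) = 0.49997 mol; mass = 0.49997 mol × 461.0 g/mol = 230.5 g
(c) KI consumed = 0.49997 × (2/1) = 0.99994 mol; remaining = 1.21024 − 0.99994 = 0.210301 mol; mass = 0.210301 mol × 166.0 g/mol = 34.91 g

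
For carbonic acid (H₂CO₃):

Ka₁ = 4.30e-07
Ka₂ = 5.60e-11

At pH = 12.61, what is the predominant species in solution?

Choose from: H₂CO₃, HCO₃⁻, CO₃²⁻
CO₃²⁻

pKa1 = 6.37, pKa2 = 10.25. Each pKa is the crossover between adjacent species; pH = 12.61 lies in the region where CO₃²⁻ predominates.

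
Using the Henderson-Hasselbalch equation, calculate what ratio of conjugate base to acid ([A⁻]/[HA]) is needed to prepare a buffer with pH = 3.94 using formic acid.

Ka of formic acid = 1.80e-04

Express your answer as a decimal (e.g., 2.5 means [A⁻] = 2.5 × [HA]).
[A⁻]/[HA] = 1.568

pKa = −log(1.80e-04) = 3.7447. pH = pKa + log([A⁻]/[HA]). 3.94 = 3.7447 + log(ratio). log(ratio) = 3.94 − 3.7447 = 0.1953. ratio = 10^(0.1953) = 1.568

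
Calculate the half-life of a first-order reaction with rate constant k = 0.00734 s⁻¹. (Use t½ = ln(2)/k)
94.43 s

t½ = ln(2)/k = 0.6931/0.00734 = 94.43 s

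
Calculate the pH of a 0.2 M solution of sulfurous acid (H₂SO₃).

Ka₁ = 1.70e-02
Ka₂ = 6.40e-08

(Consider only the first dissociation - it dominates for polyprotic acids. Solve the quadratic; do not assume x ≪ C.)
pH = 1.30

x² + Ka₁·x − Ka₁·C = 0 with Ka₁ = 1.70e-02, C = 0.2.
x = (−Ka₁ + √(Ka₁² + 4·Ka₁·C))/2 = 5.0426e-02 M, so pH = 1.30.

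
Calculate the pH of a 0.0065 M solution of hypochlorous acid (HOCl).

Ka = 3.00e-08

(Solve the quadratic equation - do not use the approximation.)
pH = 4.86

x² + Ka×x - Ka×C = 0. Using quadratic formula: [H⁺] = 1.3949e-05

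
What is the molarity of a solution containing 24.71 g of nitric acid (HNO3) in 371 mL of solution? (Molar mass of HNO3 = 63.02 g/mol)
Moles of HNO3 = 24.71 g ÷ 63.02 g/mol = 0.392098 mol
Volume = 371 mL = 0.371 L
Molarity = 0.392098 mol ÷ 0.371 L = 1.057 M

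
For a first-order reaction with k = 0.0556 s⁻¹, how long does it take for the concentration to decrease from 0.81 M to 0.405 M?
12.47 s

From ln[A] = ln[A]₀ - k·t: t = ln([A]₀/[A])/k = ln(0.81/0.405)/0.0556 = ln(2.0000)/0.0556 = 0.6931/0.0556 = 12.47 s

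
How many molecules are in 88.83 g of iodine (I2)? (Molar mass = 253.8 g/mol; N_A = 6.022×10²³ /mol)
Moles = 88.83 g ÷ 253.8 g/mol = 0.35 mol
Molecules = 0.35 mol × 6.022×10²³ /mol = 2.108e+23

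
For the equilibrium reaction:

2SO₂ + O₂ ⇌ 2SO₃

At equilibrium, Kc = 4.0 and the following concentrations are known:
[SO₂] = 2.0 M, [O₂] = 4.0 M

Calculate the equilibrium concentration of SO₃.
[SO₃] = 8.0000 M

Kc = ([SO₃]^2) / ([SO₂]^2 × [O₂]) = 4.0
[SO₃]^2 = Kc · (reactant terms)/(other product terms) = 4.0 · 16 / 1 = 64
[SO₃] = (64)^(1/2) = 8.0000 M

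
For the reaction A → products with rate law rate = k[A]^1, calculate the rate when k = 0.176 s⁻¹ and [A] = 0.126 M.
0.02218 M/s

rate = k·[A]^1 = 0.176·(0.126)^1 = 0.176·0.126 = 0.02218 M/s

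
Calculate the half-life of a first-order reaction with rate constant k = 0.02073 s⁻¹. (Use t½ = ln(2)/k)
33.44 s

t½ = ln(2)/k = 0.6931/0.02073 = 33.44 s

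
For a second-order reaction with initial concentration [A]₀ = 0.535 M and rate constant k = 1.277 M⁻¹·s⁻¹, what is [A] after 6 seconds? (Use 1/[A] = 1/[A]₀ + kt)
0.1049 M

1/[A] = 1/[A]₀ + k·t = 1/0.535 + (1.277)·(6) = 1.8692 + 7.6620 = 9.5312
[A] = 1/9.5312 = 0.1049 M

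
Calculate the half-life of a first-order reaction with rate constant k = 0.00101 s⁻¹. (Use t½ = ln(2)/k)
686.28 s

t½ = ln(2)/k = 0.6931/0.00101 = 686.28 s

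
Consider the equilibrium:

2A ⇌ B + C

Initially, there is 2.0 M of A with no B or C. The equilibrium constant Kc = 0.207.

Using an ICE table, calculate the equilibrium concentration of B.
[B] = 0.476 M

ICE: [A] = 2.0 − 2x, [B] = [C] = x.
Kc = x²/(2.0 − 2x)² = 0.207 ⇒ √Kc = x/(2.0 − 2x).
x = √0.207·2.0/(1 + 2√0.207) = 0.45497·2.0/1.9099 = 0.47642.
[B] = x = 0.476 M.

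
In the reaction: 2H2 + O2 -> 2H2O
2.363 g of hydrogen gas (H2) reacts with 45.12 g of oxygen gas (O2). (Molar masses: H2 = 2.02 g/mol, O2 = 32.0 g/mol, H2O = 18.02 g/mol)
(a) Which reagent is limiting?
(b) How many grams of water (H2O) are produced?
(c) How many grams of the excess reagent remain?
(a) H2, (b) 21.08 g, (c) 26.4 g

Moles of H2 = 2.363 g ÷ 2.02 g/mol = 1.1698 mol
Moles of O2 = 45.12 g ÷ 32.0 g/mol = 1.41 mol
Moles ÷ coefficient: H2: 1.1698/2 = 0.5849, O2: 1.41/1 = 1.41
(a) H2 has the smaller value, so H2 is the limiting reagent.
(b) Moles of H2O = 1.1698 mol H2 × (2/2) = 1.1698 mol; mass = 1.1698 mol × 18.02 g/mol = 21.08 g
(c) O2 consumed = 1.1698 × (1/2) = 0.584901 mol; remaining = 1.41 − 0.584901 = 0.825099 mol; mass = 0.825099 mol × 32.0 g/mol = 26.4 g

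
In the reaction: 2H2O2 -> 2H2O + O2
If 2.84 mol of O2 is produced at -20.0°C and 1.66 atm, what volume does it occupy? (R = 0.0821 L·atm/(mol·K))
T = -20.0°C + 273.15 = 253.15 K
V = nRT/P = (2.84 × 0.0821 × 253.15) / 1.66
V = 35.56 L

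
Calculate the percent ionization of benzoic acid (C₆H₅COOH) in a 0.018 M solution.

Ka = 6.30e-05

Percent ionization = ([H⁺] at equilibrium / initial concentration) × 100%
Percent ionization = 5.74%

Let x = [H⁺]. Ka = x²/(C - x) ⇒ x² + (6.30e-05)x - (6.30e-05)(0.018) = 0. x = 1.0339e-03. Percent = (1.0339e-03/0.018) × 100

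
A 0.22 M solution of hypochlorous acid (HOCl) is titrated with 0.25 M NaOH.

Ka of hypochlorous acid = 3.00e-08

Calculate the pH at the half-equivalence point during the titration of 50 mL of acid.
pH = pKa = 7.52

At the half-equivalence point, [HA] = [A⁻], so by Henderson–Hasselbalch pH = pKa + log(1) = pKa.
pKa = −log(3.00e-08) = 7.52.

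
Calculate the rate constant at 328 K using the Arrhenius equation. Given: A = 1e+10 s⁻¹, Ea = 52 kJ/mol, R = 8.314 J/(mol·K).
5.23e+01 s⁻¹

k = A·exp(-Ea/(R·T)) = 1e+10·exp(-52000/(8.314·328)) = 1e+10·exp(-19.0686) = 1e+10·5.2312e-09 = 5.23e+01 s⁻¹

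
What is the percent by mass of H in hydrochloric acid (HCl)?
Mass of H in formula = 1.008 × 1 = 1.008 g/mol
Molar mass = 36.46 g/mol
% H = (1.008/36.46) × 100% = 2.76%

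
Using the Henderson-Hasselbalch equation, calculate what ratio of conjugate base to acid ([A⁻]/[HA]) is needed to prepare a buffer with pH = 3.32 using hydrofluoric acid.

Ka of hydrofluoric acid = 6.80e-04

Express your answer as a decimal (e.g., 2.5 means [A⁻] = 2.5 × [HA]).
[A⁻]/[HA] = 1.421

pKa = −log(6.80e-04) = 3.1675. pH = pKa + log([A⁻]/[HA]). 3.32 = 3.1675 + log(ratio). log(ratio) = 3.32 − 3.1675 = 0.1525. ratio = 10^(0.1525) = 1.421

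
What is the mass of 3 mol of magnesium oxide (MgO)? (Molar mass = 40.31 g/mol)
Mass = 3 mol × 40.31 g/mol = 120.9 g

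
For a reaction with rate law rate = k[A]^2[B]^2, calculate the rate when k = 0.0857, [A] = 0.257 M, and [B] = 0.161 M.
0.0001467 M/s

rate = k·[A]^2·[B]^2 = 0.0857·(0.257)^2·(0.161)^2 = 0.0857·0.066049·0.025921 = 0.0001467 M/s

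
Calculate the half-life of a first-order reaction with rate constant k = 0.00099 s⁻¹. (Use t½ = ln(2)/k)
700.15 s

t½ = ln(2)/k = 0.6931/0.00099 = 700.15 s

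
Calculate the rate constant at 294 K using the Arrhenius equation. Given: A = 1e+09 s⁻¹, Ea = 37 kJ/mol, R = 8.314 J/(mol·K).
2.67e+02 s⁻¹

k = A·exp(-Ea/(R·T)) = 1e+09·exp(-37000/(8.314·294)) = 1e+09·exp(-15.1372) = 1e+09·2.6670e-07 = 2.67e+02 s⁻¹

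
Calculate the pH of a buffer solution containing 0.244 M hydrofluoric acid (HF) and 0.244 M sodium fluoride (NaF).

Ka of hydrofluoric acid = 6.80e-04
pH = 3.17

pKa = -log(6.80e-04) = 3.17. pH = pKa + log([A⁻]/[HA]) = 3.17 + log(0.244/0.244)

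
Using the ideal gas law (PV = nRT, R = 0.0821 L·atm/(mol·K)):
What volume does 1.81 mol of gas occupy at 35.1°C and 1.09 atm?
T = 35.1°C + 273.15 = 308.25 K
V = nRT/P = (1.81 × 0.0821 × 308.25) / 1.09
V = 42.02 L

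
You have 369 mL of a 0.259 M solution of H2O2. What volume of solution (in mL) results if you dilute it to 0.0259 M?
Using M₁V₁ = M₂V₂:
0.259 × 369 = 0.0259 × V₂
V₂ = (0.259 × 369) / 0.0259 = 3690 mL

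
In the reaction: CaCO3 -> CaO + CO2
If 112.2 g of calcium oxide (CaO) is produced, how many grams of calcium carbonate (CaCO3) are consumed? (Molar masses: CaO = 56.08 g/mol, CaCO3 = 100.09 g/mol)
Moles of CaO = 112.2 g ÷ 56.08 g/mol = 2.00071 mol
Mole ratio: 1 mol CaCO3 / 1 mol CaO
Moles of CaCO3 = 2.00071 × (1/1) = 2.00071 mol
Mass of CaCO3 = 2.00071 mol × 100.09 g/mol = 200.3 g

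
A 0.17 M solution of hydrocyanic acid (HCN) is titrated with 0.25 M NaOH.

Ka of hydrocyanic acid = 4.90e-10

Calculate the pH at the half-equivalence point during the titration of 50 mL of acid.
pH = pKa = 9.31

At the half-equivalence point, [HA] = [A⁻], so by Henderson–Hasselbalch pH = pKa + log(1) = pKa.
pKa = −log(4.90e-10) = 9.31.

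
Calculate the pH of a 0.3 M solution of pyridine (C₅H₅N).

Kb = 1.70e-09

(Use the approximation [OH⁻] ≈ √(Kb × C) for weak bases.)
pH = 9.35

[OH⁻] = √(Kb × C) = √(1.70e-09 × 0.3) = 2.2583e-05. pOH = 4.65, pH = 14 - pOH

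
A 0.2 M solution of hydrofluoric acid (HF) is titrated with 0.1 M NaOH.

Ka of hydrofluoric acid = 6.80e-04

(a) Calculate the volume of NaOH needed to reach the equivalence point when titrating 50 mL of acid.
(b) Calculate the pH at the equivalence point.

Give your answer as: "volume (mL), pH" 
V = 100.0 mL, pH = 8.00

(a) At equivalence: moles acid = moles base.
moles acid = 0.2 × 0.05 = 0.01 mol; V_NaOH = 0.01/0.1 = 0.1 L = 100.0 mL.
(b) At equivalence, all acid → conjugate base A⁻ at [A⁻] = 0.01/0.15 = 0.06667 M.
Kb = Kw/Ka = 1.0e-14/6.80e-04 = 1.471e-11; [OH⁻] = √(Kb·[A⁻]) = 9.901e-07; pOH = 6.00; pH = 14 − pOH = 8.00.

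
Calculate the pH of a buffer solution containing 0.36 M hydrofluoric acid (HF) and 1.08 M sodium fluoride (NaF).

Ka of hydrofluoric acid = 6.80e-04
pH = 3.64

pKa = -log(6.80e-04) = 3.17. pH = pKa + log([A⁻]/[HA]) = 3.17 + log(1.08/0.36)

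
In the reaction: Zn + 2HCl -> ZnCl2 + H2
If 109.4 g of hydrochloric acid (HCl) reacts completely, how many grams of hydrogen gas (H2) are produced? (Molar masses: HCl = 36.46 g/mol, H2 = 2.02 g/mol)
Moles of HCl = 109.4 g ÷ 36.46 g/mol = 3.00055 mol
Mole ratio: 1 mol H2 / 2 mol HCl
Moles of H2 = 3.00055 × (1/2) = 1.50027 mol
Mass of H2 = 1.50027 mol × 2.02 g/mol = 3.031 g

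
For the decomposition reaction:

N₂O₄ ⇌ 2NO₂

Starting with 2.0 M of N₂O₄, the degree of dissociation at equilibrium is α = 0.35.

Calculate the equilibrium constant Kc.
K_c = 1.5077

x = α·[A]₀ = 0.35 × 2.0 = 0.7 M dissociated.
At eq: [N₂O₄] = 2.0 − 0.7 = 1.3 M; [NO₂] = 2x = 1.4 M.
Kc = [NO₂]²/[N₂O₄] = (1.4)²/1.3 = 1.508.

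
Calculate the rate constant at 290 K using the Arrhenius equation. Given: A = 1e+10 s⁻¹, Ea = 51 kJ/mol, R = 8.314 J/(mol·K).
6.51e+00 s⁻¹

k = A·exp(-Ea/(R·T)) = 1e+10·exp(-51000/(8.314·290)) = 1e+10·exp(-21.1525) = 1e+10·6.5099e-10 = 6.51e+00 s⁻¹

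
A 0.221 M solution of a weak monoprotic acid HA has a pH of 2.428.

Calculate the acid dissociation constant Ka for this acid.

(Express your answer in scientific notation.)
K_a = 6.41e-05

[H⁺] = 10^(−pH) = 10^(−2.428) = 3.733e-03 M. For HA ⇌ H⁺ + A⁻, Ka = x²/(C − x) = (3.733e-03)²/(0.221 − 3.733e-03) = 6.41e-05.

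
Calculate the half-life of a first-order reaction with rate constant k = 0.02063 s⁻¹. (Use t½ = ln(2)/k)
33.60 s

t½ = ln(2)/k = 0.6931/0.02063 = 33.60 s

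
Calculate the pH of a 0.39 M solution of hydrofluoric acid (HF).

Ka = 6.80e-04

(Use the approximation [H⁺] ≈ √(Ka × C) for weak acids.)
pH = 1.79

[H⁺] = √(Ka × C) = √(6.80e-04 × 0.39) = 1.6285e-02. pH = -log(1.6285e-02)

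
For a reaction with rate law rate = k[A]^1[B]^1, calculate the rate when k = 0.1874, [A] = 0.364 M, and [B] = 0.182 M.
0.01241 M/s

rate = k·[A]^1·[B]^1 = 0.1874·(0.364)^1·(0.182)^1 = 0.1874·0.364·0.182 = 0.01241 M/s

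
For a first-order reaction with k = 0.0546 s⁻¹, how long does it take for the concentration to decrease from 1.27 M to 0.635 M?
12.70 s

From ln[A] = ln[A]₀ - k·t: t = ln([A]₀/[A])/k = ln(1.27/0.635)/0.0546 = ln(2.0000)/0.0546 = 0.6931/0.0546 = 12.70 s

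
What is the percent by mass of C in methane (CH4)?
Mass of C in formula = 12.01 × 1 = 12.01 g/mol
Molar mass = 16.04 g/mol
% C = (12.01/16.04) × 100% = 74.88%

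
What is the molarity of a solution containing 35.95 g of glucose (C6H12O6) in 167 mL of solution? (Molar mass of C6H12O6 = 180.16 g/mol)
Moles of C6H12O6 = 35.95 g ÷ 180.16 g/mol = 0.199545 mol
Volume = 167 mL = 0.167 L
Molarity = 0.199545 mol ÷ 0.167 L = 1.195 M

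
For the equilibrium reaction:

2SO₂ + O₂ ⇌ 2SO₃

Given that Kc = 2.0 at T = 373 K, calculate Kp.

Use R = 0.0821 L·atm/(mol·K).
K_p = 0.0653

Δn = (moles gaseous products) − (moles gaseous reactants) = -1
T = 373 K; RT = 0.0821 × 373 = 30.6233
Kp = Kc·(RT)^Δn = 2.0 × (30.6233)^-1 = 2.0 × 0.0326549 = 0.0653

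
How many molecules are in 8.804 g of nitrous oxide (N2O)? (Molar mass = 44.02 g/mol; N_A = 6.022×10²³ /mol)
Moles = 8.804 g ÷ 44.02 g/mol = 0.2 mol
Molecules = 0.2 mol × 6.022×10²³ /mol = 1.204e+23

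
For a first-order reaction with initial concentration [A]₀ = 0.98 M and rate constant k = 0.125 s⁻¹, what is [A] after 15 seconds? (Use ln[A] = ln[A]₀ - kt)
0.1503 M

ln[A] = ln[A]₀ - k·t = ln(0.98) - (0.125)·(15) = -0.0202 - 1.8750 = -1.8952
[A] = e^(-1.8952) = 0.1503 M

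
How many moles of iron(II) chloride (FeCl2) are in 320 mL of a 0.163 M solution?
Moles = Molarity × Volume (L)
Moles = 0.163 M × 0.32 L = 0.05216 mol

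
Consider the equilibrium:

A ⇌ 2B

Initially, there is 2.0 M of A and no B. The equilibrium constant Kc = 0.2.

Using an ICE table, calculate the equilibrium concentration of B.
[B] = 0.584 M

ICE: [A] = 2.0 − x, [B] = 2x.
Kc = (2x)²/(2.0 − x) = 0.2 ⇒ 4x² + 0.2x − 0.4 = 0.
x = (−0.2 + √(0.2² + 4·4·0.4))/(2·4) = (−0.2 + √6.44)/8 = 0.29221.
[B] = 2x = 0.584 M.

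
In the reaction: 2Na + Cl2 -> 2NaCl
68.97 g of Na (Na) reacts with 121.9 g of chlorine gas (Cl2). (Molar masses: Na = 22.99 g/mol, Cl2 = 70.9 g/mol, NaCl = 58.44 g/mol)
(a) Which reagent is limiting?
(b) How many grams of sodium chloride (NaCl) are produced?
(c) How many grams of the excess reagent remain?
(a) Na, (b) 175.3 g, (c) 15.55 g

Moles of Na = 68.97 g ÷ 22.99 g/mol = 3 mol
Moles of Cl2 = 121.9 g ÷ 70.9 g/mol = 1.71932 mol
Moles ÷ coefficient: Na: 3/2 = 1.5, Cl2: 1.71932/1 = 1.719
(a) Na has the smaller value, so Na is the limiting reagent.
(b) Moles of NaCl = 3 mol Na × (2/2) = 3 mol; mass = 3 mol × 58.44 g/mol = 175.3 g
(c) Cl2 consumed = 3 × (1/2) = 1.5 mol; remaining = 1.71932 − 1.5 = 0.219323 mol; mass = 0.219323 mol × 70.9 g/mol = 15.55 g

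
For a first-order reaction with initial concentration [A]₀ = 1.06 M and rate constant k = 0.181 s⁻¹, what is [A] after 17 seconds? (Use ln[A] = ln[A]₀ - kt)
0.0489 M

ln[A] = ln[A]₀ - k·t = ln(1.06) - (0.181)·(17) = 0.0583 - 3.0770 = -3.0187
[A] = e^(-3.0187) = 0.0489 M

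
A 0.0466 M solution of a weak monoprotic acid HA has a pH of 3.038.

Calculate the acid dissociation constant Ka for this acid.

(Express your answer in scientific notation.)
K_a = 1.84e-05

[H⁺] = 10^(−pH) = 10^(−3.038) = 9.162e-04 M. For HA ⇌ H⁺ + A⁻, Ka = x²/(C − x) = (9.162e-04)²/(0.0466 − 9.162e-04) = 1.84e-05.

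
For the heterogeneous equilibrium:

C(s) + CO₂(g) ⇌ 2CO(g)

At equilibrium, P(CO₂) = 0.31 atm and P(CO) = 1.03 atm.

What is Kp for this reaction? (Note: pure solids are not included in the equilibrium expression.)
K_p = 3.422

Solid C is excluded.
Kp = P(CO)²/P(CO₂) = (1.03)²/0.31 = 1.061/0.31 = 3.422.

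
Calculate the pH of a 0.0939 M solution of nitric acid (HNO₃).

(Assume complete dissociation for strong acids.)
pH = 1.03

[H⁺] = 0.0939 M for strong acid. pH = -log[H⁺] = -log(0.0939)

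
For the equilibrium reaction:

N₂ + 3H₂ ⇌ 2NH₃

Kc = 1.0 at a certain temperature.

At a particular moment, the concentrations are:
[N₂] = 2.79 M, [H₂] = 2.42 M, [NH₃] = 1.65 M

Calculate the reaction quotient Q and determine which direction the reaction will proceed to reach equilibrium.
Q = 0.069, Q < K, reaction proceeds forward (toward products)

Q = ([NH₃]^2) / ([N₂] × [H₂]^3)
  = ((1.65)^2) / ((2.79)·(2.42)^3) = 2.7225/39.541 = 0.06885
Since Q = 0.06885 < Kc = 1.0, the reaction proceeds forward (toward products) to reach equilibrium.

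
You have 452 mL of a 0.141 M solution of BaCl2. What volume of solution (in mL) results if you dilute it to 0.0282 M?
Using M₁V₁ = M₂V₂:
0.141 × 452 = 0.0282 × V₂
V₂ = (0.141 × 452) / 0.0282 = 2260 mL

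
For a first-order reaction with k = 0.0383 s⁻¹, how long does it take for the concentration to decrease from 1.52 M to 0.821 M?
16.08 s

From ln[A] = ln[A]₀ - k·t: t = ln([A]₀/[A])/k = ln(1.52/0.821)/0.0383 = ln(1.8514)/0.0383 = 0.6159/0.0383 = 16.08 s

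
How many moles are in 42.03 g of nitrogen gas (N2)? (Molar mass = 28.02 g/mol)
Moles = 42.03 g ÷ 28.02 g/mol = 1.5 mol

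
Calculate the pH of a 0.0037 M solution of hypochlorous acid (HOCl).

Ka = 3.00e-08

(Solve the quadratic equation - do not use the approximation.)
pH = 4.98

x² + Ka×x - Ka×C = 0. Using quadratic formula: [H⁺] = 1.0521e-05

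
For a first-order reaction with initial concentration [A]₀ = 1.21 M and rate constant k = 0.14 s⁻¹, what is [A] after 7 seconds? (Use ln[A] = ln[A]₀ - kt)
0.4541 M

ln[A] = ln[A]₀ - k·t = ln(1.21) - (0.14)·(7) = 0.1906 - 0.9800 = -0.7894
[A] = e^(-0.7894) = 0.4541 M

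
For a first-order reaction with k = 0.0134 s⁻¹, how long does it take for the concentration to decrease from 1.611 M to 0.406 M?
102.86 s

From ln[A] = ln[A]₀ - k·t: t = ln([A]₀/[A])/k = ln(1.611/0.406)/0.0134 = ln(3.9680)/0.0134 = 1.3783/0.0134 = 102.86 s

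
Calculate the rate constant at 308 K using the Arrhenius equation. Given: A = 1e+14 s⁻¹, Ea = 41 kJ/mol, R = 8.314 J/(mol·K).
1.11e+07 s⁻¹

k = A·exp(-Ea/(R·T)) = 1e+14·exp(-41000/(8.314·308)) = 1e+14·exp(-16.0112) = 1e+14·1.1128e-07 = 1.11e+07 s⁻¹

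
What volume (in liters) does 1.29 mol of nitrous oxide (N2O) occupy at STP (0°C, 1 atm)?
At STP, 1 mol of gas occupies 22.4 L
Volume = 1.29 mol × 22.4 L/mol = 28.90 L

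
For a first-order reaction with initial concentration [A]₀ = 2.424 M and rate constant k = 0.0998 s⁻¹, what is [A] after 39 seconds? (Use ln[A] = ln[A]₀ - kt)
0.0495 M

ln[A] = ln[A]₀ - k·t = ln(2.424) - (0.0998)·(39) = 0.8854 - 3.8922 = -3.0068
[A] = e^(-3.0068) = 0.0495 M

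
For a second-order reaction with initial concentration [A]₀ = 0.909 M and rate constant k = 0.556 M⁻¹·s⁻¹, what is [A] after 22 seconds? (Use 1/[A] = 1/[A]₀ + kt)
0.0750 M

1/[A] = 1/[A]₀ + k·t = 1/0.909 + (0.556)·(22) = 1.1001 + 12.2320 = 13.3321
[A] = 1/13.3321 = 0.0750 M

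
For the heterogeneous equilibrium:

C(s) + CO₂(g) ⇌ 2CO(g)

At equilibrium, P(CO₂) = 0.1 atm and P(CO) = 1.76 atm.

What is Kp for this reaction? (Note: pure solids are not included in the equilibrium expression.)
K_p = 30.976

Solid C is excluded.
Kp = P(CO)²/P(CO₂) = (1.76)²/0.1 = 3.098/0.1 = 30.976.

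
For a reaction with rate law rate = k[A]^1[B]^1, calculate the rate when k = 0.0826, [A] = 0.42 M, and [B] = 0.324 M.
0.01124 M/s

rate = k·[A]^1·[B]^1 = 0.0826·(0.42)^1·(0.324)^1 = 0.0826·0.42·0.324 = 0.01124 M/s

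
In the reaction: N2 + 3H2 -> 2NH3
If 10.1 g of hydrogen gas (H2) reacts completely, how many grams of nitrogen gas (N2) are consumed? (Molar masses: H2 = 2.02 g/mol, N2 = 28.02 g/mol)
Moles of H2 = 10.1 g ÷ 2.02 g/mol = 5 mol
Mole ratio: 1 mol N2 / 3 mol H2
Moles of N2 = 5 × (1/3) = 1.66667 mol
Mass of N2 = 1.66667 mol × 28.02 g/mol = 46.7 g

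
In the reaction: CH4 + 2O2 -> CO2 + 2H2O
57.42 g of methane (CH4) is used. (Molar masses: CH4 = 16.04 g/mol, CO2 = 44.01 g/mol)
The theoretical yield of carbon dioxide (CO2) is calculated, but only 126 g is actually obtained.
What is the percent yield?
Moles of CH4 = 57.42 g ÷ 16.04 g/mol = 3.5798 mol
Mole ratio: 1 mol CO2 / 1 mol CH4
Moles of CO2 = 3.5798 × (1/1) = 3.5798 mol
Theoretical yield = 3.5798 mol × 44.01 g/mol = 157.55 g
Actual yield = 126 g
Percent yield = (126 / 157.55) × 100% = 80.0%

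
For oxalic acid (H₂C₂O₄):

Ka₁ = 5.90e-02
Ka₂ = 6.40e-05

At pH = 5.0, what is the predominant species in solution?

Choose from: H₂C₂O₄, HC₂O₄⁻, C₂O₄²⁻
C₂O₄²⁻

pKa1 = 1.23, pKa2 = 4.19. Each pKa is the crossover between adjacent species; pH = 5.0 lies in the region where C₂O₄²⁻ predominates.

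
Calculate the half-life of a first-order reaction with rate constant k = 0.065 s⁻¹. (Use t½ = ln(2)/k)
10.66 s

t½ = ln(2)/k = 0.6931/0.065 = 10.66 s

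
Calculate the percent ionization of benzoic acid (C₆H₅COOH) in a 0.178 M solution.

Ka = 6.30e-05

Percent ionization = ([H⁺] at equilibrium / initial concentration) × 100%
Percent ionization = 1.86%

Let x = [H⁺]. Ka = x²/(C - x) ⇒ x² + (6.30e-05)x - (6.30e-05)(0.178) = 0. x = 3.3174e-03. Percent = (3.3174e-03/0.178) × 100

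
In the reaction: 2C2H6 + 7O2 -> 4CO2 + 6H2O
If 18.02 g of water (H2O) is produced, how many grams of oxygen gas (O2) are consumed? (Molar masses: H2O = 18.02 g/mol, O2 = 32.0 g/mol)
Moles of H2O = 18.02 g ÷ 18.02 g/mol = 1 mol
Mole ratio: 7 mol O2 / 6 mol H2O
Moles of O2 = 1 × (7/6) = 1.16667 mol
Mass of O2 = 1.16667 mol × 32.0 g/mol = 37.33 g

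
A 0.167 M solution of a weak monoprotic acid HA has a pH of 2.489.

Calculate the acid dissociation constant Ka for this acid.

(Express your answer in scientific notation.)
K_a = 6.42e-05

[H⁺] = 10^(−pH) = 10^(−2.489) = 3.243e-03 M. For HA ⇌ H⁺ + A⁻, Ka = x²/(C − x) = (3.243e-03)²/(0.167 − 3.243e-03) = 6.42e-05.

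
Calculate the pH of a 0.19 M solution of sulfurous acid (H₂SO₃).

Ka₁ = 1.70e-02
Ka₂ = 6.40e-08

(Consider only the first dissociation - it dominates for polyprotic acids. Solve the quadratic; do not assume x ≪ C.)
pH = 1.31

x² + Ka₁·x − Ka₁·C = 0 with Ka₁ = 1.70e-02, C = 0.19.
x = (−Ka₁ + √(Ka₁² + 4·Ka₁·C))/2 = 4.8965e-02 M, so pH = 1.31.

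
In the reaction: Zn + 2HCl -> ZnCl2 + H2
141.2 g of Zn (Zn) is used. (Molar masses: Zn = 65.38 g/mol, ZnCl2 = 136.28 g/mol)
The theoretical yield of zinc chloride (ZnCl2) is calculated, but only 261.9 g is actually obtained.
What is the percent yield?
Moles of Zn = 141.2 g ÷ 65.38 g/mol = 2.15968 mol
Mole ratio: 1 mol ZnCl2 / 1 mol Zn
Moles of ZnCl2 = 2.15968 × (1/1) = 2.15968 mol
Theoretical yield = 2.15968 mol × 136.28 g/mol = 294.32 g
Actual yield = 261.9 g
Percent yield = (261.9 / 294.32) × 100% = 89.0%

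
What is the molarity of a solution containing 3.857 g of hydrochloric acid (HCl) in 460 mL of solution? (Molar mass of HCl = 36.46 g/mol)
Moles of HCl = 3.857 g ÷ 36.46 g/mol = 0.105787 mol
Volume = 460 mL = 0.46 L
Molarity = 0.105787 mol ÷ 0.46 L = 0.23 M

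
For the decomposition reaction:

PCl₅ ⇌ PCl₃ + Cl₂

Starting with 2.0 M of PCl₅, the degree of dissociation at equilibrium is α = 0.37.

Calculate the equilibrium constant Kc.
K_c = 0.4346

x = α·[A]₀ = 0.37 × 2.0 = 0.74 M dissociated.
At eq: [PCl₅] = 2.0 − 0.74 = 1.26 M; [PCl₃] = [Cl₂] = x = 0.74 M.
Kc = [PCl₃][Cl₂]/[PCl₅] = (0.74)²/1.26 = 0.4346.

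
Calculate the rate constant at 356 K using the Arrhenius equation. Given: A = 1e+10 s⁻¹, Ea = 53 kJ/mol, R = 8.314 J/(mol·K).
1.67e+02 s⁻¹

k = A·exp(-Ea/(R·T)) = 1e+10·exp(-53000/(8.314·356)) = 1e+10·exp(-17.9067) = 1e+10·1.6719e-08 = 1.67e+02 s⁻¹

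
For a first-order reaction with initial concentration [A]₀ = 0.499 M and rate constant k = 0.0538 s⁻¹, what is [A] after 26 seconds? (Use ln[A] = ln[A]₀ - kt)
0.1232 M

ln[A] = ln[A]₀ - k·t = ln(0.499) - (0.0538)·(26) = -0.6951 - 1.3988 = -2.0939
[A] = e^(-2.0939) = 0.1232 M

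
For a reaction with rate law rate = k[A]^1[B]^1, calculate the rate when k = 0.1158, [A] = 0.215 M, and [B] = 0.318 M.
0.007917 M/s

rate = k·[A]^1·[B]^1 = 0.1158·(0.215)^1·(0.318)^1 = 0.1158·0.215·0.318 = 0.007917 M/s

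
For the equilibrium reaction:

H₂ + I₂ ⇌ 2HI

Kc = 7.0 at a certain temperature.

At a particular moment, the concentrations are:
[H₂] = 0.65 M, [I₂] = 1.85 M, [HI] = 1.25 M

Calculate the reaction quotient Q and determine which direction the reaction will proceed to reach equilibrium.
Q = 1.299, Q < K, reaction proceeds forward (toward products)

Q = ([HI]^2) / ([H₂] × [I₂])
  = ((1.25)^2) / ((0.65)·(1.85)) = 1.5625/1.2025 = 1.299
Since Q = 1.299 < Kc = 7.0, the reaction proceeds forward (toward products) to reach equilibrium.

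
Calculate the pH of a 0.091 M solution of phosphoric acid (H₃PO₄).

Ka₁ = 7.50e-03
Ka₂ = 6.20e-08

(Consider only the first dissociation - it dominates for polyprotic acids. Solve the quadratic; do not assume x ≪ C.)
pH = 1.65

x² + Ka₁·x − Ka₁·C = 0 with Ka₁ = 7.50e-03, C = 0.091.
x = (−Ka₁ + √(Ka₁² + 4·Ka₁·C))/2 = 2.2642e-02 M, so pH = 1.65.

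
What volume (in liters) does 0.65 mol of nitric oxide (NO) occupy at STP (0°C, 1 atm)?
At STP, 1 mol of gas occupies 22.4 L
Volume = 0.65 mol × 22.4 L/mol = 14.56 L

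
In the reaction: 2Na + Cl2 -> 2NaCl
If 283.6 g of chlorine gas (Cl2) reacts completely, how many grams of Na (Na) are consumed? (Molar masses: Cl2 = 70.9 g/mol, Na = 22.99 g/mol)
Moles of Cl2 = 283.6 g ÷ 70.9 g/mol = 4 mol
Mole ratio: 2 mol Na / 1 mol Cl2
Moles of Na = 4 × (2/1) = 8 mol
Mass of Na = 8 mol × 22.99 g/mol = 183.9 g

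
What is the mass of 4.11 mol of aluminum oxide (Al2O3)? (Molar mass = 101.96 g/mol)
Mass = 4.11 mol × 101.96 g/mol = 419.1 g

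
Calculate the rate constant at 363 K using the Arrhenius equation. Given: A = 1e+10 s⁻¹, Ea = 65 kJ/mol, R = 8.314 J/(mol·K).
4.43e+00 s⁻¹

k = A·exp(-Ea/(R·T)) = 1e+10·exp(-65000/(8.314·363)) = 1e+10·exp(-21.5376) = 1e+10·4.4295e-10 = 4.43e+00 s⁻¹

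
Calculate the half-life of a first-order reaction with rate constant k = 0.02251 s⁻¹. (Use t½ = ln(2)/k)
30.79 s

t½ = ln(2)/k = 0.6931/0.02251 = 30.79 s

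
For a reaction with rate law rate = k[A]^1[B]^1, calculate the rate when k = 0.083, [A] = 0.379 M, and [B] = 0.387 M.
0.01217 M/s

rate = k·[A]^1·[B]^1 = 0.083·(0.379)^1·(0.387)^1 = 0.083·0.379·0.387 = 0.01217 M/s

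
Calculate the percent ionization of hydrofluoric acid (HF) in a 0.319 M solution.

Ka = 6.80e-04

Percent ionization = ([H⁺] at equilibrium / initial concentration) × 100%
Percent ionization = 4.51%

Let x = [H⁺]. Ka = x²/(C - x) ⇒ x² + (6.80e-04)x - (6.80e-04)(0.319) = 0. x = 1.4392e-02. Percent = (1.4392e-02/0.319) × 100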